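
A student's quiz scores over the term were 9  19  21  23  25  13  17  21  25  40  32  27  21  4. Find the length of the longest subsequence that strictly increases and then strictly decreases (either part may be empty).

inc[i] = longest strictly increasing subsequence ending at i; dec[i] = longest strictly decreasing subsequence starting at i:
i:      1  2  3  4  5  6  7  8  9 10 11 12 13 14
a[i]:   9 19 21 23 25 13 17 21 25 40 32 27 21  4
inc:    1  2  3  4  5  2  3  4  5  6  6  6  4  1
dec:    2  3  3  3  3  2  2  2  3  5  4  3  2  1
Best peak at i=10 (value 40): inc=6, dec=5, length 6+5−1 = 10.

10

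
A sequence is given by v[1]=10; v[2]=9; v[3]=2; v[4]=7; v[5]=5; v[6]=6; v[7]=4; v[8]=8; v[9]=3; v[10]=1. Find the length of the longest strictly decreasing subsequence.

Negate each value so 'decreasing' becomes 'increasing', then run patience tails on the negated sequence:
-10 → extends → [-10]
-9 → extends → [-10, -9]
-2 → extends → [-10, -9, -2]
-7 → replaces -2 → [-10, -9, -7]
-5 → extends → [-10, -9, -7, -5]
-6 → replaces -5 → [-10, -9, -7, -6]
-4 → extends → [-10, -9, -7, -6, -4]
-8 → replaces -7 → [-10, -9, -8, -6, -4]
-3 → extends → [-10, -9, -8, -6, -4, -3]
-1 → extends → [-10, -9, -8, -6, -4, -3, -1]
Seven tails, so the longest strictly decreasing subsequence of the original has length 7.

7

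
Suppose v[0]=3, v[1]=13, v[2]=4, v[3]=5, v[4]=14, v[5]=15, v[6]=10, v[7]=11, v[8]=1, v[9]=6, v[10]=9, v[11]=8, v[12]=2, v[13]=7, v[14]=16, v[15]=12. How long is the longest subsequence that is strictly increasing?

Let dp[i] be the length of the longest such subsequence ending at index i:
i:      0  1  2  3  4  5  6  7  8  9 10 11 12 13 14 15
v[i]:   3 13  4  5 14 15 10 11  1  6  9  8  2  7 16 12
dp:     1  2  2  3  4  5  4  5  1  4  5  5  2  5  6  6
Maximum dp value is 6.

6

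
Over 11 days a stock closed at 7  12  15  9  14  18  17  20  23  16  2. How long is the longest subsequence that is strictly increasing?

Track the smallest tail for each achievable length (strict):
7 → extends → [7]
12 → extends → [7, 12]
15 → extends → [7, 12, 15]
9 → replaces 12 → [7, 9, 15]
14 → replaces 15 → [7, 9, 14]
18 → extends → [7, 9, 14, 18]
17 → replaces 18 → [7, 9, 14, 17]
20 → extends → [7, 9, 14, 17, 20]
23 → extends → [7, 9, 14, 17, 20, 23]
16 → replaces 17 → [7, 9, 14, 16, 20, 23]
2 → replaces 7 → [2, 9, 14, 16, 20, 23]
Six tails, so the longest strictly increasing subsequence has length 6 (e.g. 7, 12, 15, 18, 20, 23).

6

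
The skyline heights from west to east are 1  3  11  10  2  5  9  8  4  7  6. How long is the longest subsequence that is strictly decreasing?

Negate each value so 'decreasing' becomes 'increasing', then run patience tails on the negated sequence:
-1 → extends → [-1]
-3 → replaces -1 → [-3]
-11 → replaces -3 → [-11]
-10 → extends → [-11, -10]
-2 → extends → [-11, -10, -2]
-5 → replaces -2 → [-11, -10, -5]
-9 → replaces -5 → [-11, -10, -9]
-8 → extends → [-11, -10, -9, -8]
-4 → extends → [-11, -10, -9, -8, -4]
-7 → replaces -4 → [-11, -10, -9, -8, -7]
-6 → extends → [-11, -10, -9, -8, -7, -6]
Six tails, so the longest strictly decreasing subsequence of the original has length 6.

6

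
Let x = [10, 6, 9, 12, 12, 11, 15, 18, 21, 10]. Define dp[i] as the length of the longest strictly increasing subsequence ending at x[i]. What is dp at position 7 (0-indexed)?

dp[i] = 1 + max{dp[j] : j<i, x[j]<x[i]} (or 1 if no such j):
i:      0  1  2  3  4  5  6  7  8  9
x[i]:  10  6  9 12 12 11 15 18 21 10
dp:     1  1  2  3  3  3  4  5  6  3
At index 7 the value is 5.

5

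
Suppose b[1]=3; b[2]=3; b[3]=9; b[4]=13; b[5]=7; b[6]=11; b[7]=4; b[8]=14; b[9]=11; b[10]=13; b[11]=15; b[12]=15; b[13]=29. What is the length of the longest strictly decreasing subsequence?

Negate each value so 'decreasing' becomes 'increasing', then run patience tails on the negated sequence:
-3 → extends → [-3]
-3 → already a tail → [-3]
-9 → replaces -3 → [-9]
-13 → replaces -9 → [-13]
-7 → extends → [-13, -7]
-11 → replaces -7 → [-13, -11]
-4 → extends → [-13, -11, -4]
-14 → replaces -13 → [-14, -11, -4]
-11 → already a tail → [-14, -11, -4]
-13 → replaces -11 → [-14, -13, -4]
-15 → replaces -14 → [-15, -13, -4]
-15 → already a tail → [-15, -13, -4]
-29 → replaces -15 → [-29, -13, -4]
Three tails, so the longest strictly decreasing subsequence of the original has length 3.

3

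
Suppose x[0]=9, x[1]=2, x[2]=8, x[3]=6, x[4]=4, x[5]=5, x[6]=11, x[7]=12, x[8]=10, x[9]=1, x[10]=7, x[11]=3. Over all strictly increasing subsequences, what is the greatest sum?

Let S[i] be the best sum of a strictly increasing subsequence ending at i:
i:      0  1  2  3  4  5  6  7  8  9 10 11
x[i]:   9  2  8  6  4  5 11 12 10  1  7  3
S:      9  2 10  8  6 11 22 34 21  1 18  5
Maximum is 34 (e.g. 2 + 4 + 5 + 11 + 12).

34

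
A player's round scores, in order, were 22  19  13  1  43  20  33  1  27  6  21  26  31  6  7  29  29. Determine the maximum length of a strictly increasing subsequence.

5

Track the smallest tail for each achievable length (strict):
22 → extends → [22]
19 → replaces 22 → [19]
13 → replaces 19 → [13]
1 → replaces 13 → [1]
43 → extends → [1, 43]
20 → replaces 43 → [1, 20]
33 → extends → [1, 20, 33]
1 → already a tail → [1, 20, 33]
27 → replaces 33 → [1, 20, 27]
6 → replaces 20 → [1, 6, 27]
21 → replaces 27 → [1, 6, 21]
26 → extends → [1, 6, 21, 26]
31 → extends → [1, 6, 21, 26, 31]
6 → already a tail → [1, 6, 21, 26, 31]
7 → replaces 21 → [1, 6, 7, 26, 31]
29 → replaces 31 → [1, 6, 7, 26, 29]
29 → already a tail → [1, 6, 7, 26, 29]
Five tails, so the longest strictly increasing subsequence has length 5 (e.g. 19, 20, 21, 26, 31).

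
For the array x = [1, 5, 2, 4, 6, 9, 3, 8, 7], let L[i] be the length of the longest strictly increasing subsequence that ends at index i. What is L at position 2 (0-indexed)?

dp[i] = 1 + max{dp[j] : j<i, x[j]<x[i]} (or 1 if no such j):
i:     0 1 2 3 4 5 6 7 8
x[i]:  1 5 2 4 6 9 3 8 7
dp:    1 2 2 3 4 5 3 5 5
At index 2 the value is 2.

2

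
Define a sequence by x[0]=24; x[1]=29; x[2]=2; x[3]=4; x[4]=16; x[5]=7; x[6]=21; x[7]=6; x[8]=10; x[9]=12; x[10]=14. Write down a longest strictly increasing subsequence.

Patience tails give the LIS length; then backtrack through the dp parents:
24 → extends → [24]
29 → extends → [24, 29]
2 → replaces 24 → [2, 29]
4 → replaces 29 → [2, 4]
16 → extends → [2, 4, 16]
7 → replaces 16 → [2, 4, 7]
21 → extends → [2, 4, 7, 21]
6 → replaces 7 → [2, 4, 6, 21]
10 → replaces 21 → [2, 4, 6, 10]
12 → extends → [2, 4, 6, 10, 12]
14 → extends → [2, 4, 6, 10, 12, 14]
Length 6; one witness is 2, 4, 7, 10, 12, 14.

2, 4, 7, 10, 12, 14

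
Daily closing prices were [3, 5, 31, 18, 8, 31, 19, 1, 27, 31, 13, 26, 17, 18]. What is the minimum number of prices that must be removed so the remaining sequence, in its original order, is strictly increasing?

8

Fewest deletions = n − (longest strictly increasing subsequence).
i:      1  2  3  4  5  6  7  8  9 10 11 12 13 14
a[i]:   3  5 31 18  8 31 19  1 27 31 13 26 17 18
dp:     1  2  3  3  3  4  4  1  5  6  4  5  5  6
max dp = 6, so deletions = 14 − 6 = 8.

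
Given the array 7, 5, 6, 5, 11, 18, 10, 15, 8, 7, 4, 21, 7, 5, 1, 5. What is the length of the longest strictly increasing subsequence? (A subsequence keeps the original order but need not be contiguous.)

Track the smallest tail for each achievable length (strict):
7 → extends → [7]
5 → replaces 7 → [5]
6 → extends → [5, 6]
5 → already a tail → [5, 6]
11 → extends → [5, 6, 11]
18 → extends → [5, 6, 11, 18]
10 → replaces 11 → [5, 6, 10, 18]
15 → replaces 18 → [5, 6, 10, 15]
8 → replaces 10 → [5, 6, 8, 15]
7 → replaces 8 → [5, 6, 7, 15]
4 → replaces 5 → [4, 6, 7, 15]
21 → extends → [4, 6, 7, 15, 21]
7 → already a tail → [4, 6, 7, 15, 21]
5 → replaces 6 → [4, 5, 7, 15, 21]
1 → replaces 4 → [1, 5, 7, 15, 21]
5 → already a tail → [1, 5, 7, 15, 21]
Five tails, so the longest strictly increasing subsequence has length 5 (e.g. 5, 6, 11, 18, 21).

5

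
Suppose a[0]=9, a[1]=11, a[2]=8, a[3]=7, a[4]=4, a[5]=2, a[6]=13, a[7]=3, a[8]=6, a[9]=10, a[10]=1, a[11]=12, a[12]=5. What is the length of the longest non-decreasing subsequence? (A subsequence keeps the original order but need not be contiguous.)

Let dp[i] be the length of the longest such subsequence ending at index i:
i:      0  1  2  3  4  5  6  7  8  9 10 11 12
a[i]:   9 11  8  7  4  2 13  3  6 10  1 12  5
dp:     1  2  1  1  1  1  3  2  3  4  1  5  3
Maximum dp value is 5.

5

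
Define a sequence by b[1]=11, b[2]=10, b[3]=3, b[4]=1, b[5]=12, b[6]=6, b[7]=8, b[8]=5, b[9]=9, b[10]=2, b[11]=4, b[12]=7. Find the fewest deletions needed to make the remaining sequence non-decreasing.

8

Fewest deletions = n − (longest non-decreasing subsequence).
i:      1  2  3  4  5  6  7  8  9 10 11 12
b[i]:  11 10  3  1 12  6  8  5  9  2  4  7
dp:     1  1  1  1  2  2  3  2  4  2  3  4
max dp = 4, so deletions = 12 − 4 = 8.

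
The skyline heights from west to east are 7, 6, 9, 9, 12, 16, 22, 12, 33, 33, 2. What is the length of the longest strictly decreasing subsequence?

Negate each value so 'decreasing' becomes 'increasing', then run patience tails on the negated sequence:
-7 → extends → [-7]
-6 → extends → [-7, -6]
-9 → replaces -7 → [-9, -6]
-9 → already a tail → [-9, -6]
-12 → replaces -9 → [-12, -6]
-16 → replaces -12 → [-16, -6]
-22 → replaces -16 → [-22, -6]
-12 → replaces -6 → [-22, -12]
-33 → replaces -22 → [-33, -12]
-33 → already a tail → [-33, -12]
-2 → extends → [-33, -12, -2]
Three tails, so the longest strictly decreasing subsequence of the original has length 3.

3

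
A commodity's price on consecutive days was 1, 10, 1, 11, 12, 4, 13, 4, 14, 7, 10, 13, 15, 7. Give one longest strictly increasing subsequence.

1, 10, 11, 12, 13, 14, 15

Patience tails give the LIS length; then backtrack through the dp parents:
1 → extends → [1]
10 → extends → [1, 10]
1 → already a tail → [1, 10]
11 → extends → [1, 10, 11]
12 → extends → [1, 10, 11, 12]
4 → replaces 10 → [1, 4, 11, 12]
13 → extends → [1, 4, 11, 12, 13]
4 → already a tail → [1, 4, 11, 12, 13]
14 → extends → [1, 4, 11, 12, 13, 14]
7 → replaces 11 → [1, 4, 7, 12, 13, 14]
10 → replaces 12 → [1, 4, 7, 10, 13, 14]
13 → already a tail → [1, 4, 7, 10, 13, 14]
15 → extends → [1, 4, 7, 10, 13, 14, 15]
7 → already a tail → [1, 4, 7, 10, 13, 14, 15]
Length 7; one witness is 1, 10, 11, 12, 13, 14, 15.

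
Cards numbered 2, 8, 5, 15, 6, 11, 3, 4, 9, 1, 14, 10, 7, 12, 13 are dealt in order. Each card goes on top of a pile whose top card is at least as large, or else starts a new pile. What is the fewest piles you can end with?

7

Place each on the leftmost legal pile:
2 → new pile 1 (tops now [2])
8 → new pile 2 (tops now [2, 8])
5 → pile 2 (tops now [2, 5])
15 → new pile 3 (tops now [2, 5, 15])
6 → pile 3 (tops now [2, 5, 6])
11 → new pile 4 (tops now [2, 5, 6, 11])
3 → pile 2 (tops now [2, 3, 6, 11])
4 → pile 3 (tops now [2, 3, 4, 11])
9 → pile 4 (tops now [2, 3, 4, 9])
1 → pile 1 (tops now [1, 3, 4, 9])
14 → new pile 5 (tops now [1, 3, 4, 9, 14])
10 → pile 5 (tops now [1, 3, 4, 9, 10])
7 → pile 4 (tops now [1, 3, 4, 7, 10])
12 → new pile 6 (tops now [1, 3, 4, 7, 10, 12])
13 → new pile 7 (tops now [1, 3, 4, 7, 10, 12, 13])
Seven piles.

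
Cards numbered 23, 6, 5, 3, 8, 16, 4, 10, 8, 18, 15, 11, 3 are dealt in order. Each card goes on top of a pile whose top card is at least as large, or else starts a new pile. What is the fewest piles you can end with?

4

The minimum number of non-increasing subsequences covering a sequence equals the length of its longest strictly increasing subsequence.
LIS length is 4 (e.g. 6, 8, 16, 18), so 4 piles are needed.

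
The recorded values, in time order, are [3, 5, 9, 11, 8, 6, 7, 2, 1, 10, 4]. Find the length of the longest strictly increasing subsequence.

Let dp[i] be the length of the longest such subsequence ending at index i:
i:      1  2  3  4  5  6  7  8  9 10 11
a[i]:   3  5  9 11  8  6  7  2  1 10  4
dp:     1  2  3  4  3  3  4  1  1  5  2
Maximum dp value is 5.

5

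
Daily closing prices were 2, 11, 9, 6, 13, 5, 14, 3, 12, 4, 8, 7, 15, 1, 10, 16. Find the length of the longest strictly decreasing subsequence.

Let dp[i] be the longest strictly decreasing subsequence ending at i:
i:      1  2  3  4  5  6  7  8  9 10 11 12 13 14 15 16
a[i]:   2 11  9  6 13  5 14  3 12  4  8  7 15  1 10 16
dp:     1  1  2  3  1  4  1  5  2  5  3  4  1  6  3  1
Maximum is 6.

6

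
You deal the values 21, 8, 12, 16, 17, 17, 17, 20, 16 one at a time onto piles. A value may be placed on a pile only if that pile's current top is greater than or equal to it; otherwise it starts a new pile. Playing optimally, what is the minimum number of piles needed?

Place each on the leftmost legal pile:
21 → new pile 1 (tops now [21])
8 → pile 1 (tops now [8])
12 → new pile 2 (tops now [8, 12])
16 → new pile 3 (tops now [8, 12, 16])
17 → new pile 4 (tops now [8, 12, 16, 17])
17 → pile 4 (tops now [8, 12, 16, 17])
17 → pile 4 (tops now [8, 12, 16, 17])
20 → new pile 5 (tops now [8, 12, 16, 17, 20])
16 → pile 3 (tops now [8, 12, 16, 17, 20])
Five piles.

5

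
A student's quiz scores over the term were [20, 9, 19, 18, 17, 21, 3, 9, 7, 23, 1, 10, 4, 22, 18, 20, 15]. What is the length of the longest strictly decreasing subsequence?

Let dp[i] be the longest strictly decreasing subsequence ending at i:
i:      1  2  3  4  5  6  7  8  9 10 11 12 13 14 15 16 17
a[i]:  20  9 19 18 17 21  3  9  7 23  1 10  4 22 18 20 15
dp:     1  2  2  3  4  1  5  5  6  1  7  5  7  2  3  3  5
Maximum is 7.

7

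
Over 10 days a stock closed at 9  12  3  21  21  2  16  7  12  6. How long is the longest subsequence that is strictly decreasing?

Negate each value so 'decreasing' becomes 'increasing', then run patience tails on the negated sequence:
-9 → extends → [-9]
-12 → replaces -9 → [-12]
-3 → extends → [-12, -3]
-21 → replaces -12 → [-21, -3]
-21 → already a tail → [-21, -3]
-2 → extends → [-21, -3, -2]
-16 → replaces -3 → [-21, -16, -2]
-7 → replaces -2 → [-21, -16, -7]
-12 → replaces -7 → [-21, -16, -12]
-6 → extends → [-21, -16, -12, -6]
Four tails, so the longest strictly decreasing subsequence of the original has length 4.

4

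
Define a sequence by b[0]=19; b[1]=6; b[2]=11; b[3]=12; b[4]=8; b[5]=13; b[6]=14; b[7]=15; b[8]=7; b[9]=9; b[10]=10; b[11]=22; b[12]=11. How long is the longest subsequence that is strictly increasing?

Track the smallest tail for each achievable length (strict):
19 → extends → [19]
6 → replaces 19 → [6]
11 → extends → [6, 11]
12 → extends → [6, 11, 12]
8 → replaces 11 → [6, 8, 12]
13 → extends → [6, 8, 12, 13]
14 → extends → [6, 8, 12, 13, 14]
15 → extends → [6, 8, 12, 13, 14, 15]
7 → replaces 8 → [6, 7, 12, 13, 14, 15]
9 → replaces 12 → [6, 7, 9, 13, 14, 15]
10 → replaces 13 → [6, 7, 9, 10, 14, 15]
22 → extends → [6, 7, 9, 10, 14, 15, 22]
11 → replaces 14 → [6, 7, 9, 10, 11, 15, 22]
Seven tails, so the longest strictly increasing subsequence has length 7 (e.g. 6, 11, 12, 13, 14, 15, 22).

7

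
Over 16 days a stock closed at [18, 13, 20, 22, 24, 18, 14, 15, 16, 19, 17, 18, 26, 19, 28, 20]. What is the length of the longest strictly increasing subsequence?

Track the smallest tail for each achievable length (strict):
18 → extends → [18]
13 → replaces 18 → [13]
20 → extends → [13, 20]
22 → extends → [13, 20, 22]
24 → extends → [13, 20, 22, 24]
18 → replaces 20 → [13, 18, 22, 24]
14 → replaces 18 → [13, 14, 22, 24]
15 → replaces 22 → [13, 14, 15, 24]
16 → replaces 24 → [13, 14, 15, 16]
19 → extends → [13, 14, 15, 16, 19]
17 → replaces 19 → [13, 14, 15, 16, 17]
18 → extends → [13, 14, 15, 16, 17, 18]
26 → extends → [13, 14, 15, 16, 17, 18, 26]
19 → replaces 26 → [13, 14, 15, 16, 17, 18, 19]
28 → extends → [13, 14, 15, 16, 17, 18, 19, 28]
20 → replaces 28 → [13, 14, 15, 16, 17, 18, 19, 20]
Eight tails, so the longest strictly increasing subsequence has length 8 (e.g. 13, 14, 15, 16, 17, 18, 26, 28).

8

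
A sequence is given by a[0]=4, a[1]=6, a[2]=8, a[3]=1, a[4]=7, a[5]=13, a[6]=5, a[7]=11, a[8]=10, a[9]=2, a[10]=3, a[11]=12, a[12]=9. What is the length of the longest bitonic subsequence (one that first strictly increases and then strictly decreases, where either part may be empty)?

inc[i] = longest strictly increasing subsequence ending at i; dec[i] = longest strictly decreasing subsequence starting at i:
i:      0  1  2  3  4  5  6  7  8  9 10 11 12
a[i]:   4  6  8  1  7 13  5 11 10  2  3 12  9
inc:    1  2  3  1  3  4  2  4  4  2  3  5  4
dec:    2  3  4  1  3  4  2  3  2  1  1  2  1
Best peak at i=5 (value 13): inc=4, dec=4, length 4+4−1 = 7.

7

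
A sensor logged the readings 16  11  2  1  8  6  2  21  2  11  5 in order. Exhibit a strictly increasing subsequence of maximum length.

Patience tails give the LIS length; then backtrack through the dp parents:
16 → extends → [16]
11 → replaces 16 → [11]
2 → replaces 11 → [2]
1 → replaces 2 → [1]
8 → extends → [1, 8]
6 → replaces 8 → [1, 6]
2 → replaces 6 → [1, 2]
21 → extends → [1, 2, 21]
2 → already a tail → [1, 2, 21]
11 → replaces 21 → [1, 2, 11]
5 → replaces 11 → [1, 2, 5]
Length 3; one witness is 2, 8, 21.

2, 8, 21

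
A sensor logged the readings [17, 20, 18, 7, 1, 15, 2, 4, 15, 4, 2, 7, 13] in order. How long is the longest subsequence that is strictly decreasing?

5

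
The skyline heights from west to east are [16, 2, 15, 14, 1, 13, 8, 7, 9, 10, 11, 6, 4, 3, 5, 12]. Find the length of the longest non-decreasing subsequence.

6

Track the smallest tail for each achievable length (allowing ties):
16 → extends → [16]
2 → replaces 16 → [2]
15 → extends → [2, 15]
14 → replaces 15 → [2, 14]
1 → replaces 2 → [1, 14]
13 → replaces 14 → [1, 13]
8 → replaces 13 → [1, 8]
7 → replaces 8 → [1, 7]
9 → extends → [1, 7, 9]
10 → extends → [1, 7, 9, 10]
11 → extends → [1, 7, 9, 10, 11]
6 → replaces 7 → [1, 6, 9, 10, 11]
4 → replaces 6 → [1, 4, 9, 10, 11]
3 → replaces 4 → [1, 3, 9, 10, 11]
5 → replaces 9 → [1, 3, 5, 10, 11]
12 → extends → [1, 3, 5, 10, 11, 12]
Six tails, so the longest non-decreasing subsequence has length 6 (e.g. 2, 8, 9, 10, 11, 12).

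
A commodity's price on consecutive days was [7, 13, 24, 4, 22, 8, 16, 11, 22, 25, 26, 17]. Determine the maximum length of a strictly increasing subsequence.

Let dp[i] be the length of the longest such subsequence ending at index i:
i:      1  2  3  4  5  6  7  8  9 10 11 12
a[i]:   7 13 24  4 22  8 16 11 22 25 26 17
dp:     1  2  3  1  3  2  3  3  4  5  6  4
Maximum dp value is 6.

6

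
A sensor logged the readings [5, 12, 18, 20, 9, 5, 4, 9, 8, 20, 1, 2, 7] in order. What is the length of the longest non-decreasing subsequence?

Track the smallest tail for each achievable length (allowing ties):
5 → extends → [5]
12 → extends → [5, 12]
18 → extends → [5, 12, 18]
20 → extends → [5, 12, 18, 20]
9 → replaces 12 → [5, 9, 18, 20]
5 → replaces 9 → [5, 5, 18, 20]
4 → replaces 5 → [4, 5, 18, 20]
9 → replaces 18 → [4, 5, 9, 20]
8 → replaces 9 → [4, 5, 8, 20]
20 → extends → [4, 5, 8, 20, 20]
1 → replaces 4 → [1, 5, 8, 20, 20]
2 → replaces 5 → [1, 2, 8, 20, 20]
7 → replaces 8 → [1, 2, 7, 20, 20]
Five tails, so the longest non-decreasing subsequence has length 5 (e.g. 5, 12, 18, 20, 20).

5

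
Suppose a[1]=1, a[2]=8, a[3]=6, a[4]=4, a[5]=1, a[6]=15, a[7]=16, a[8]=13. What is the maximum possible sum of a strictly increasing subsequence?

Let S[i] be the best sum of a strictly increasing subsequence ending at i:
i:      1  2  3  4  5  6  7  8
a[i]:   1  8  6  4  1 15 16 13
S:      1  9  7  5  1 24 40 22
Maximum is 40 (e.g. 1 + 8 + 15 + 16).

40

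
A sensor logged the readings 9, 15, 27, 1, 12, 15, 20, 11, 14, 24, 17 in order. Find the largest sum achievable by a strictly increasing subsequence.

Let S[i] be the best sum of a strictly increasing subsequence ending at i:
i:      1  2  3  4  5  6  7  8  9 10 11
a[i]:   9 15 27  1 12 15 20 11 14 24 17
S:      9 24 51  1 21 36 56 20 35 80 53
Maximum is 80 (e.g. 9 + 12 + 15 + 20 + 24).

80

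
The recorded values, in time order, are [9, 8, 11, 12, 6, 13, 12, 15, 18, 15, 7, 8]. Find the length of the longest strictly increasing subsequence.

Track the smallest tail for each achievable length (strict):
9 → extends → [9]
8 → replaces 9 → [8]
11 → extends → [8, 11]
12 → extends → [8, 11, 12]
6 → replaces 8 → [6, 11, 12]
13 → extends → [6, 11, 12, 13]
12 → already a tail → [6, 11, 12, 13]
15 → extends → [6, 11, 12, 13, 15]
18 → extends → [6, 11, 12, 13, 15, 18]
15 → already a tail → [6, 11, 12, 13, 15, 18]
7 → replaces 11 → [6, 7, 12, 13, 15, 18]
8 → replaces 12 → [6, 7, 8, 13, 15, 18]
Six tails, so the longest strictly increasing subsequence has length 6 (e.g. 9, 11, 12, 13, 15, 18).

6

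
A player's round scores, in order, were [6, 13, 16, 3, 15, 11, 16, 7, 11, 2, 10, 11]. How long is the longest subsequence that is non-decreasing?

Let dp[i] be the length of the longest such subsequence ending at index i:
i:      1  2  3  4  5  6  7  8  9 10 11 12
a[i]:   6 13 16  3 15 11 16  7 11  2 10 11
dp:     1  2  3  1  3  2  4  2  3  1  3  4
Maximum dp value is 4.

4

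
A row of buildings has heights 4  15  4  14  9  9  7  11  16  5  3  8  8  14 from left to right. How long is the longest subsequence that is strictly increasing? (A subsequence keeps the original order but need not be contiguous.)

4

Track the smallest tail for each achievable length (strict):
4 → extends → [4]
15 → extends → [4, 15]
4 → already a tail → [4, 15]
14 → replaces 15 → [4, 14]
9 → replaces 14 → [4, 9]
9 → already a tail → [4, 9]
7 → replaces 9 → [4, 7]
11 → extends → [4, 7, 11]
16 → extends → [4, 7, 11, 16]
5 → replaces 7 → [4, 5, 11, 16]
3 → replaces 4 → [3, 5, 11, 16]
8 → replaces 11 → [3, 5, 8, 16]
8 → already a tail → [3, 5, 8, 16]
14 → replaces 16 → [3, 5, 8, 14]
Four tails, so the longest strictly increasing subsequence has length 4 (e.g. 4, 9, 11, 16).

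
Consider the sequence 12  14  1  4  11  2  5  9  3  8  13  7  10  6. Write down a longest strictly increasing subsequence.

Patience tails give the LIS length; then backtrack through the dp parents:
12 → extends → [12]
14 → extends → [12, 14]
1 → replaces 12 → [1, 14]
4 → replaces 14 → [1, 4]
11 → extends → [1, 4, 11]
2 → replaces 4 → [1, 2, 11]
5 → replaces 11 → [1, 2, 5]
9 → extends → [1, 2, 5, 9]
3 → replaces 5 → [1, 2, 3, 9]
8 → replaces 9 → [1, 2, 3, 8]
13 → extends → [1, 2, 3, 8, 13]
7 → replaces 8 → [1, 2, 3, 7, 13]
10 → replaces 13 → [1, 2, 3, 7, 10]
6 → replaces 7 → [1, 2, 3, 6, 10]
Length 5; one witness is 1, 4, 5, 9, 13.

1, 4, 5, 9, 13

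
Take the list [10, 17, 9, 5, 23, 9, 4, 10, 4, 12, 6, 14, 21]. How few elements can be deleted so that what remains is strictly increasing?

Fewest deletions = n − (longest strictly increasing subsequence).
Patience tails:
10 → extends → [10]
17 → extends → [10, 17]
9 → replaces 10 → [9, 17]
5 → replaces 9 → [5, 17]
23 → extends → [5, 17, 23]
9 → replaces 17 → [5, 9, 23]
4 → replaces 5 → [4, 9, 23]
10 → replaces 23 → [4, 9, 10]
4 → already a tail → [4, 9, 10]
12 → extends → [4, 9, 10, 12]
6 → replaces 9 → [4, 6, 10, 12]
14 → extends → [4, 6, 10, 12, 14]
21 → extends → [4, 6, 10, 12, 14, 21]
Longest strictly increasing subsequence has length 6, so deletions = 13 − 6 = 7.

7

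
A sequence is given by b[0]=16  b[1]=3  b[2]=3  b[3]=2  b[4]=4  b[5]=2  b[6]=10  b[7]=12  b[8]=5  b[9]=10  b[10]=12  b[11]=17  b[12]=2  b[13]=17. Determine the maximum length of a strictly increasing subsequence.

Let dp[i] be the length of the longest such subsequence ending at index i:
i:      0  1  2  3  4  5  6  7  8  9 10 11 12 13
b[i]:  16  3  3  2  4  2 10 12  5 10 12 17  2 17
dp:     1  1  1  1  2  1  3  4  3  4  5  6  1  6
Maximum dp value is 6.

6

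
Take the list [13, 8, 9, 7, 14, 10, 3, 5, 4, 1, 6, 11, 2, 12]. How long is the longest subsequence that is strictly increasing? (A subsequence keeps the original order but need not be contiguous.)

5

Track the smallest tail for each achievable length (strict):
13 → extends → [13]
8 → replaces 13 → [8]
9 → extends → [8, 9]
7 → replaces 8 → [7, 9]
14 → extends → [7, 9, 14]
10 → replaces 14 → [7, 9, 10]
3 → replaces 7 → [3, 9, 10]
5 → replaces 9 → [3, 5, 10]
4 → replaces 5 → [3, 4, 10]
1 → replaces 3 → [1, 4, 10]
6 → replaces 10 → [1, 4, 6]
11 → extends → [1, 4, 6, 11]
2 → replaces 4 → [1, 2, 6, 11]
12 → extends → [1, 2, 6, 11, 12]
Five tails, so the longest strictly increasing subsequence has length 5 (e.g. 8, 9, 10, 11, 12).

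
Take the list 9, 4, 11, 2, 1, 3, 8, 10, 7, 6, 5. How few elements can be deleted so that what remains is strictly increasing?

7

Fewest deletions = n − (longest strictly increasing subsequence).
i:      1  2  3  4  5  6  7  8  9 10 11
a[i]:   9  4 11  2  1  3  8 10  7  6  5
dp:     1  1  2  1  1  2  3  4  3  3  3
max dp = 4, so deletions = 11 − 4 = 7.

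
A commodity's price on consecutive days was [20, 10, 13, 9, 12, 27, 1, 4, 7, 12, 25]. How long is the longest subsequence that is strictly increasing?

Track the smallest tail for each achievable length (strict):
20 → extends → [20]
10 → replaces 20 → [10]
13 → extends → [10, 13]
9 → replaces 10 → [9, 13]
12 → replaces 13 → [9, 12]
27 → extends → [9, 12, 27]
1 → replaces 9 → [1, 12, 27]
4 → replaces 12 → [1, 4, 27]
7 → replaces 27 → [1, 4, 7]
12 → extends → [1, 4, 7, 12]
25 → extends → [1, 4, 7, 12, 25]
Five tails, so the longest strictly increasing subsequence has length 5 (e.g. 1, 4, 7, 12, 25).

5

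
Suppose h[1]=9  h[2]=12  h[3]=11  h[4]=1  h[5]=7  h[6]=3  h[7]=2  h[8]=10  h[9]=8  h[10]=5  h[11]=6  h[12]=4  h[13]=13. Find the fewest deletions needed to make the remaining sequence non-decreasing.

8

Fewest deletions = n − (longest non-decreasing subsequence).
Patience tails:
9 → extends → [9]
12 → extends → [9, 12]
11 → replaces 12 → [9, 11]
1 → replaces 9 → [1, 11]
7 → replaces 11 → [1, 7]
3 → replaces 7 → [1, 3]
2 → replaces 3 → [1, 2]
10 → extends → [1, 2, 10]
8 → replaces 10 → [1, 2, 8]
5 → replaces 8 → [1, 2, 5]
6 → extends → [1, 2, 5, 6]
4 → replaces 5 → [1, 2, 4, 6]
13 → extends → [1, 2, 4, 6, 13]
Longest non-decreasing subsequence has length 5, so deletions = 13 − 5 = 8.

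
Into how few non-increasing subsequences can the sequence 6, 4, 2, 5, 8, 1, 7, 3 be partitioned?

3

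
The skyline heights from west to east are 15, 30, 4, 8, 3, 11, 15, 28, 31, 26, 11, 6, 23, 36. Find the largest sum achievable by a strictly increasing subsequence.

133

Let S[i] be the best sum of a strictly increasing subsequence ending at i:
i:       1   2   3   4   5   6   7   8   9  10  11  12  13  14
a[i]:   15  30   4   8   3  11  15  28  31  26  11   6  23  36
S:      15  45   4  12   3  23  38  66  97  64  23  10  61 133
Maximum is 133 (e.g. 4 + 8 + 11 + 15 + 28 + 31 + 36).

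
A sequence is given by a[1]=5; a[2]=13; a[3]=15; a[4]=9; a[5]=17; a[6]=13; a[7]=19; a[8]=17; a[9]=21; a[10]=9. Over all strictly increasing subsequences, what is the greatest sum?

90

Let S[i] be the best sum of a strictly increasing subsequence ending at i:
i:      1  2  3  4  5  6  7  8  9 10
a[i]:   5 13 15  9 17 13 19 17 21  9
S:      5 18 33 14 50 27 69 50 90 14
Maximum is 90 (e.g. 5 + 13 + 15 + 17 + 19 + 21).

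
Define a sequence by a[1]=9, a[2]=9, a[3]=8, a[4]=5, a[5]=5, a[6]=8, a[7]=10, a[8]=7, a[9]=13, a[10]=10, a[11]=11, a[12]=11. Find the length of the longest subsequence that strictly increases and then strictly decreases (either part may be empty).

5

inc[i] = longest strictly increasing subsequence ending at i; dec[i] = longest strictly decreasing subsequence starting at i:
i:      1  2  3  4  5  6  7  8  9 10 11 12
a[i]:   9  9  8  5  5  8 10  7 13 10 11 11
inc:    1  1  1  1  1  2  3  2  4  3  4  4
dec:    3  3  2  1  1  2  2  1  2  1  1  1
Best peak at i=9 (value 13): inc=4, dec=2, length 4+2−1 = 5.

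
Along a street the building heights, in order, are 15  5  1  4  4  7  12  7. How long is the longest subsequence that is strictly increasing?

Track the smallest tail for each achievable length (strict):
15 → extends → [15]
5 → replaces 15 → [5]
1 → replaces 5 → [1]
4 → extends → [1, 4]
4 → already a tail → [1, 4]
7 → extends → [1, 4, 7]
12 → extends → [1, 4, 7, 12]
7 → already a tail → [1, 4, 7, 12]
Four tails, so the longest strictly increasing subsequence has length 4 (e.g. 1, 4, 7, 12).

4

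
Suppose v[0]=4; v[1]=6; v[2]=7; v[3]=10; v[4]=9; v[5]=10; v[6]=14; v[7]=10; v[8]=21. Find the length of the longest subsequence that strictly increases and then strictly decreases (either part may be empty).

inc[i] = longest strictly increasing subsequence ending at i; dec[i] = longest strictly decreasing subsequence starting at i:
i:      0  1  2  3  4  5  6  7  8
v[i]:   4  6  7 10  9 10 14 10 21
inc:    1  2  3  4  4  5  6  5  7
dec:    1  1  1  2  1  1  2  1  1
Best peak at i=6 (value 14): inc=6, dec=2, length 6+2−1 = 7.

7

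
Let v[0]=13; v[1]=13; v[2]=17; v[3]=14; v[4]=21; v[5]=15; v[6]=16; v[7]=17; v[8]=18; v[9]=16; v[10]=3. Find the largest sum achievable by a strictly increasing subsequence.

Let S[i] be the best sum of a strictly increasing subsequence ending at i:
i:      0  1  2  3  4  5  6  7  8  9 10
v[i]:  13 13 17 14 21 15 16 17 18 16  3
S:     13 13 30 27 51 42 58 75 93 58  3
Maximum is 93 (e.g. 13 + 14 + 15 + 16 + 17 + 18).

93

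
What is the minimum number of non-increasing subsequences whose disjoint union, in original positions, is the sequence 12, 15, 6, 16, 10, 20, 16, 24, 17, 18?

The minimum number of non-increasing subsequences covering a sequence equals the length of its longest strictly increasing subsequence.
LIS length is 5 (e.g. 12, 15, 16, 20, 24), so 5 piles are needed.

5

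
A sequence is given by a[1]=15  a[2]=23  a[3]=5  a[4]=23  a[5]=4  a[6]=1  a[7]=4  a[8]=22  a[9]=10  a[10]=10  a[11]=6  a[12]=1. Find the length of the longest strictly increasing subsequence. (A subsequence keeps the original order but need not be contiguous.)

3

Track the smallest tail for each achievable length (strict):
15 → extends → [15]
23 → extends → [15, 23]
5 → replaces 15 → [5, 23]
23 → already a tail → [5, 23]
4 → replaces 5 → [4, 23]
1 → replaces 4 → [1, 23]
4 → replaces 23 → [1, 4]
22 → extends → [1, 4, 22]
10 → replaces 22 → [1, 4, 10]
10 → already a tail → [1, 4, 10]
6 → replaces 10 → [1, 4, 6]
1 → already a tail → [1, 4, 6]
Three tails, so the longest strictly increasing subsequence has length 3 (e.g. 1, 4, 22).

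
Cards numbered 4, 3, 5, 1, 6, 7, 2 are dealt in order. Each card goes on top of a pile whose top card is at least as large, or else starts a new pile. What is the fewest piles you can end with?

4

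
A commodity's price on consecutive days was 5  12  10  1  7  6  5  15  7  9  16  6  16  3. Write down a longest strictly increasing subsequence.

Patience tails give the LIS length; then backtrack through the dp parents:
5 → extends → [5]
12 → extends → [5, 12]
10 → replaces 12 → [5, 10]
1 → replaces 5 → [1, 10]
7 → replaces 10 → [1, 7]
6 → replaces 7 → [1, 6]
5 → replaces 6 → [1, 5]
15 → extends → [1, 5, 15]
7 → replaces 15 → [1, 5, 7]
9 → extends → [1, 5, 7, 9]
16 → extends → [1, 5, 7, 9, 16]
6 → replaces 7 → [1, 5, 6, 9, 16]
16 → already a tail → [1, 5, 6, 9, 16]
3 → replaces 5 → [1, 3, 6, 9, 16]
Length 5; one witness is 5, 6, 7, 9, 16.

5, 6, 7, 9, 16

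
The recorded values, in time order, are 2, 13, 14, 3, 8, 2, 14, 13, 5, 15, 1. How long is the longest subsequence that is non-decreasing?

5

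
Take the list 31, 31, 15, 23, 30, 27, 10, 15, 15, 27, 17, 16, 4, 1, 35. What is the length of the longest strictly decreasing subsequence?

Negate each value so 'decreasing' becomes 'increasing', then run patience tails on the negated sequence:
-31 → extends → [-31]
-31 → already a tail → [-31]
-15 → extends → [-31, -15]
-23 → replaces -15 → [-31, -23]
-30 → replaces -23 → [-31, -30]
-27 → extends → [-31, -30, -27]
-10 → extends → [-31, -30, -27, -10]
-15 → replaces -10 → [-31, -30, -27, -15]
-15 → already a tail → [-31, -30, -27, -15]
-27 → already a tail → [-31, -30, -27, -15]
-17 → replaces -15 → [-31, -30, -27, -17]
-16 → extends → [-31, -30, -27, -17, -16]
-4 → extends → [-31, -30, -27, -17, -16, -4]
-1 → extends → [-31, -30, -27, -17, -16, -4, -1]
-35 → replaces -31 → [-35, -30, -27, -17, -16, -4, -1]
Seven tails, so the longest strictly decreasing subsequence of the original has length 7.

7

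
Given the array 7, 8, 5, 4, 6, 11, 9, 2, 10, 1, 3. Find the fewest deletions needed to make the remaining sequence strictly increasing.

7

Fewest deletions = n − (longest strictly increasing subsequence).
i:      1  2  3  4  5  6  7  8  9 10 11
a[i]:   7  8  5  4  6 11  9  2 10  1  3
dp:     1  2  1  1  2  3  3  1  4  1  2
max dp = 4, so deletions = 11 − 4 = 7.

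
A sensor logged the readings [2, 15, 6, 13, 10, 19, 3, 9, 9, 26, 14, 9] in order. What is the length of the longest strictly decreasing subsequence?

Negate each value so 'decreasing' becomes 'increasing', then run patience tails on the negated sequence:
-2 → extends → [-2]
-15 → replaces -2 → [-15]
-6 → extends → [-15, -6]
-13 → replaces -6 → [-15, -13]
-10 → extends → [-15, -13, -10]
-19 → replaces -15 → [-19, -13, -10]
-3 → extends → [-19, -13, -10, -3]
-9 → replaces -3 → [-19, -13, -10, -9]
-9 → already a tail → [-19, -13, -10, -9]
-26 → replaces -19 → [-26, -13, -10, -9]
-14 → replaces -13 → [-26, -14, -10, -9]
-9 → already a tail → [-26, -14, -10, -9]
Four tails, so the longest strictly decreasing subsequence of the original has length 4.

4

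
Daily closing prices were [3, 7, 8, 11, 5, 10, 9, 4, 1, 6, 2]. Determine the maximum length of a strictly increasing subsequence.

4

Let dp[i] be the length of the longest such subsequence ending at index i:
i:      1  2  3  4  5  6  7  8  9 10 11
a[i]:   3  7  8 11  5 10  9  4  1  6  2
dp:     1  2  3  4  2  4  4  2  1  3  2
Maximum dp value is 4.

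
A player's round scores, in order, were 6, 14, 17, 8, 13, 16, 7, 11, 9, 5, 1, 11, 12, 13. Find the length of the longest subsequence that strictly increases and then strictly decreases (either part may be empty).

inc[i] = longest strictly increasing subsequence ending at i; dec[i] = longest strictly decreasing subsequence starting at i:
i:      1  2  3  4  5  6  7  8  9 10 11 12 13 14
a[i]:   6 14 17  8 13 16  7 11  9  5  1 11 12 13
inc:    1  2  3  2  3  4  2  3  3  1  1  4  5  6
dec:    3  6  6  4  5  5  3  4  3  2  1  1  1  1
Best peak at i=3 (value 17): inc=3, dec=6, length 3+6−1 = 8.

8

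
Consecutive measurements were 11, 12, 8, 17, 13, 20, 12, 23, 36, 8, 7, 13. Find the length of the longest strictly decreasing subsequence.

5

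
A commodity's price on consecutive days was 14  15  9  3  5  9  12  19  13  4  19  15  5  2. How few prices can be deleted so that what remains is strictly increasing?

Fewest deletions = n − (longest strictly increasing subsequence).
i:      1  2  3  4  5  6  7  8  9 10 11 12 13 14
a[i]:  14 15  9  3  5  9 12 19 13  4 19 15  5  2
dp:     1  2  1  1  2  3  4  5  5  2  6  6  3  1
max dp = 6, so deletions = 14 − 6 = 8.

8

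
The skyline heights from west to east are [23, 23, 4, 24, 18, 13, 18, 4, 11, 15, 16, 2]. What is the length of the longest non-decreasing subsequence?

5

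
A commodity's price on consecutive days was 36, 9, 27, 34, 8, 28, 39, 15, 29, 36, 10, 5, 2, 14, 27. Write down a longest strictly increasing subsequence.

Patience tails give the LIS length; then backtrack through the dp parents:
36 → extends → [36]
9 → replaces 36 → [9]
27 → extends → [9, 27]
34 → extends → [9, 27, 34]
8 → replaces 9 → [8, 27, 34]
28 → replaces 34 → [8, 27, 28]
39 → extends → [8, 27, 28, 39]
15 → replaces 27 → [8, 15, 28, 39]
29 → replaces 39 → [8, 15, 28, 29]
36 → extends → [8, 15, 28, 29, 36]
10 → replaces 15 → [8, 10, 28, 29, 36]
5 → replaces 8 → [5, 10, 28, 29, 36]
2 → replaces 5 → [2, 10, 28, 29, 36]
14 → replaces 28 → [2, 10, 14, 29, 36]
27 → replaces 29 → [2, 10, 14, 27, 36]
Length 5; one witness is 9, 27, 28, 29, 36.

9, 27, 28, 29, 36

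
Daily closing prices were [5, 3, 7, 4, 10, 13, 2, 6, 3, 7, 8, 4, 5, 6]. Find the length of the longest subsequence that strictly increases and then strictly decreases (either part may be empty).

inc[i] = longest strictly increasing subsequence ending at i; dec[i] = longest strictly decreasing subsequence starting at i:
i:      1  2  3  4  5  6  7  8  9 10 11 12 13 14
a[i]:   5  3  7  4 10 13  2  6  3  7  8  4  5  6
inc:    1  1  2  2  3  4  1  3  2  4  5  3  4  5
dec:    3  2  3  2  3  3  1  2  1  2  2  1  1  1
Best peak at i=6 (value 13): inc=4, dec=3, length 4+3−1 = 6.

6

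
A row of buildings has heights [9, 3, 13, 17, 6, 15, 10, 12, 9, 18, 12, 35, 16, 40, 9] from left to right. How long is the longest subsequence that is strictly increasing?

Track the smallest tail for each achievable length (strict):
9 → extends → [9]
3 → replaces 9 → [3]
13 → extends → [3, 13]
17 → extends → [3, 13, 17]
6 → replaces 13 → [3, 6, 17]
15 → replaces 17 → [3, 6, 15]
10 → replaces 15 → [3, 6, 10]
12 → extends → [3, 6, 10, 12]
9 → replaces 10 → [3, 6, 9, 12]
18 → extends → [3, 6, 9, 12, 18]
12 → already a tail → [3, 6, 9, 12, 18]
35 → extends → [3, 6, 9, 12, 18, 35]
16 → replaces 18 → [3, 6, 9, 12, 16, 35]
40 → extends → [3, 6, 9, 12, 16, 35, 40]
9 → already a tail → [3, 6, 9, 12, 16, 35, 40]
Seven tails, so the longest strictly increasing subsequence has length 7 (e.g. 3, 6, 10, 12, 18, 35, 40).

7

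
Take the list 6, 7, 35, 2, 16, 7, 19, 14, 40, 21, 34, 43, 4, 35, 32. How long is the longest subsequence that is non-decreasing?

Let dp[i] be the length of the longest such subsequence ending at index i:
i:      1  2  3  4  5  6  7  8  9 10 11 12 13 14 15
a[i]:   6  7 35  2 16  7 19 14 40 21 34 43  4 35 32
dp:     1  2  3  1  3  3  4  4  5  5  6  7  2  7  6
Maximum dp value is 7.

7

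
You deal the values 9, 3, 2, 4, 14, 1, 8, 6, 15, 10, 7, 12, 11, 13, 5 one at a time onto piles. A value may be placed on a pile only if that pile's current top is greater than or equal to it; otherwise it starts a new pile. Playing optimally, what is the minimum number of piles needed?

6

The minimum number of non-increasing subsequences covering a sequence equals the length of its longest strictly increasing subsequence.
LIS length is 6 (e.g. 3, 4, 8, 10, 12, 13), so 6 piles are needed.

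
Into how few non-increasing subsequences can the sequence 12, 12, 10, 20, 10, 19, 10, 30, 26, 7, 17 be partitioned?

Place each on the leftmost legal pile:
12 → new pile 1 (tops now [12])
12 → pile 1 (tops now [12])
10 → pile 1 (tops now [10])
20 → new pile 2 (tops now [10, 20])
10 → pile 1 (tops now [10, 20])
19 → pile 2 (tops now [10, 19])
10 → pile 1 (tops now [10, 19])
30 → new pile 3 (tops now [10, 19, 30])
26 → pile 3 (tops now [10, 19, 26])
7 → pile 1 (tops now [7, 19, 26])
17 → pile 2 (tops now [7, 17, 26])
Three piles.

3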